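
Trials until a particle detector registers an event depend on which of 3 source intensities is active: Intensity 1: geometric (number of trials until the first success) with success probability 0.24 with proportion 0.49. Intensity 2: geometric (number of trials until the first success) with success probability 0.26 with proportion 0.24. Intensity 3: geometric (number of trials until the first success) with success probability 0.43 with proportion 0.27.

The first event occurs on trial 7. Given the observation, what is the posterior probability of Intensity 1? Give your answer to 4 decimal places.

0.6143

Posterior ∝ prior × likelihood, so P(k | x) ∝ π_k f_k(x); normalise over all components.
Component likelihoods at x = 7:
  f_1 = 0.046248
  f_2 = 0.0426937
  f_3 = 0.0147475
Weight by the priors:
  π_1·f_1 = 0.49 × 0.046248 = 0.0226615
  π_2·f_2 = 0.24 × 0.0426937 = 0.0102465
  π_3·f_3 = 0.27 × 0.0147475 = 0.00398182
Sum: 0.0226615 + 0.0102465 + 0.00398182 = 0.0368898
P(Intensity 1 | data) = 0.0226615 / 0.0368898 ≈ 0.6143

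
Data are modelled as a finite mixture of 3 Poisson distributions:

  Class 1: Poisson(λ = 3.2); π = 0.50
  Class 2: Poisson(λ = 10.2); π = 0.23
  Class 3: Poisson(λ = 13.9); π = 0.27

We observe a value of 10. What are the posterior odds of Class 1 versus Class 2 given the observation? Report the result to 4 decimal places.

Since P(k|x) ∝ w_k f_k(x), the posterior odds are w_i f_i(x) / (w_j f_j(x)).
Poisson probabilities:
  L_1 = 0.00126472
  L_2 = 0.124863
  L_3 = 0.0681854
Posterior odds = (w_1·L_1) / (w_2·L_2) = (0.50·0.00126472) / (0.23·0.124863) = 0.00063236 / 0.0287186 ≈ 0.0220

0.0220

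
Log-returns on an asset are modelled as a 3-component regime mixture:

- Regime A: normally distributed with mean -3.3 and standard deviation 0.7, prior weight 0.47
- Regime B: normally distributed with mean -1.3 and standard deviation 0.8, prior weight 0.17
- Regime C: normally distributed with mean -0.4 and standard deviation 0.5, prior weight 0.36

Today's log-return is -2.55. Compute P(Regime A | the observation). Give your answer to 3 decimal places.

Posterior ∝ prior × likelihood, so P(k | x) ∝ π_k f_k(x); normalise over all components.
Evaluate each component's likelihood at the observed value:
  L_A = (1/(0.7·√(2π)))·exp(−(-2.55−-3.3)²/(2·0.7²)) = 0.569918·exp(-0.57398) = 0.321023
  L_B = (1/(0.8·√(2π)))·exp(−(-2.55−-1.3)²/(2·0.8²)) = 0.498678·exp(-1.22070) = 0.147121
  L_C = (1/(0.5·√(2π)))·exp(−(-2.55−-0.4)²/(2·0.5²)) = 0.797885·exp(-9.24500) = 7.70704e-05
Multiply by the mixture weights:
  π_A·L_A = 0.47 × 0.321023 = 0.150881
  π_B·L_B = 0.17 × 0.147121 = 0.0250106
  π_C·L_C = 0.36 × 7.70704e-05 = 2.77453e-05
Denominator: 0.150881 + 0.0250106 + 2.77453e-05 = 0.175919
Responsibility of Regime A: 0.150881 / 0.175919 ≈ 0.858

0.858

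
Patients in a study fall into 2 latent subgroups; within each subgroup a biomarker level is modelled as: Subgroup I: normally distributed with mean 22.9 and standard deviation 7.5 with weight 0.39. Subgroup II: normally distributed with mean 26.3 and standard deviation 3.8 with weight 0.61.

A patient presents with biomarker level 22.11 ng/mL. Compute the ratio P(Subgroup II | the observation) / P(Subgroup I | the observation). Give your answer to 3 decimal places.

The posterior odds equal the prior odds times the likelihood ratio: (π_i/π_j)·(f_i(x)/f_j(x)).
Component likelihoods at x = 22.11 ng/mL:
  L_I = (1/(7.5·√(2π)))·exp(−(22.11−22.9)²/(2·7.5²)) = 0.053192·exp(-0.00555) = 0.052898
  L_II = (1/(3.8·√(2π)))·exp(−(22.11−26.3)²/(2·3.8²)) = 0.104985·exp(-0.60790) = 0.0571636
Posterior odds = (π_II·L_II) / (π_I·L_I) = (0.61·0.0571636) / (0.39·0.052898) = 0.0348698 / 0.0206302 ≈ 1.690

1.690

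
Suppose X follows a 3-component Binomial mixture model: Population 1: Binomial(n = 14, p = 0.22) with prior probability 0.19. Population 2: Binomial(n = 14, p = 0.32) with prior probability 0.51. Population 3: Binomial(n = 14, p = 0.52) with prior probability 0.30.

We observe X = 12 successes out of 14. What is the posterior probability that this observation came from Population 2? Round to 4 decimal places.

0.0100

Apply Bayes' rule: the posterior for each component is proportional to its prior times its likelihood at x.
Evaluate each component's likelihood at the observed value:
  p_1 = 7.1171e-07
  p_2 = 4.85131e-05
  p_3 = 0.00819528
Prior × likelihood for each component:
  π_1·p_1 = 0.19 × 7.1171e-07 = 1.35225e-07
  π_2·p_2 = 0.51 × 4.85131e-05 = 2.47417e-05
  π_3·p_3 = 0.30 × 0.00819528 = 0.00245859
Normaliser: 1.35225e-07 + 2.47417e-05 + 0.00245859 = 0.00248346
Responsibility of Population 2: 2.47417e-05 / 0.00248346 ≈ 0.0100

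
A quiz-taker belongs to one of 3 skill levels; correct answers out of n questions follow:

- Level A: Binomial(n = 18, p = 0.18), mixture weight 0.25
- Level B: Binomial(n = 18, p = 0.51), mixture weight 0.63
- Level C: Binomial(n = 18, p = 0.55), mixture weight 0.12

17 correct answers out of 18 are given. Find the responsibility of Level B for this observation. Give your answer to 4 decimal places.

0.6130

Apply Bayes' rule: the posterior for each component is proportional to its prior times its likelihood at x.
Component likelihoods at x = 17 correct answers out of 18:
  f_A = 3.22641e-12
  f_B = 9.4224e-05
  f_C = 0.000312357
Prior × likelihood for each component:
  w_A·f_A = 0.25 × 3.22641e-12 = 8.06601e-13
  w_B·f_B = 0.63 × 9.4224e-05 = 5.93611e-05
  w_C·f_C = 0.12 × 0.000312357 = 3.74828e-05
Denominator: 8.06601e-13 + 5.93611e-05 + 3.74828e-05 = 9.68439e-05
So the posterior for Level B is 5.93611e-05 / 9.68439e-05 ≈ 0.6130.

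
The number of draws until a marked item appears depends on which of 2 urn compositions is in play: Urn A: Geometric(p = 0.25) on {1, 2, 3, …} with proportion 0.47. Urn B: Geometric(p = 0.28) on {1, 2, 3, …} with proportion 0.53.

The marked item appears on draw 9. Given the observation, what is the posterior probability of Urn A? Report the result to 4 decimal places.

By Bayes' theorem, P(k | x) = π_k f_k(x) / Σ_j π_j f_j(x).
Component likelihoods at x = 9:
  L_A = 0.25·(1−0.25)^8 = 0.25·0.100113 = 0.0250282
  L_B = 0.28·(1−0.28)^8 = 0.28·0.0722204 = 0.0202217
Prior × likelihood for each component:
  π_A·L_A = 0.47 × 0.0250282 = 0.0117633
  π_B·L_B = 0.53 × 0.0202217 = 0.0107175
Marginal: 0.0117633 + 0.0107175 = 0.0224808
P(Urn A | the observation) = 0.0117633 / 0.0224808 ≈ 0.5233

0.5233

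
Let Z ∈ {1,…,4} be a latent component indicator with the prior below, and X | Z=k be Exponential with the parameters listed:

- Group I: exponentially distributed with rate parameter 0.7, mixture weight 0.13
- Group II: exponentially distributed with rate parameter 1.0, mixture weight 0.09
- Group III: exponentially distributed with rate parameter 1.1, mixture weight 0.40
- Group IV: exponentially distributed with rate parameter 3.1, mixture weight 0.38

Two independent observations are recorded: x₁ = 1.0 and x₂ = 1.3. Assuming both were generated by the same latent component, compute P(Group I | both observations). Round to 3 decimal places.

By Bayes' theorem, P(k | x) = P(Z=k) f_k(x) / Σ_j P(Z=j) f_j(x).
Since both observations come from the same component, the likelihood for component k is f_k(x₁)·f_k(x₂).
  p_I = [0.34761] × [0.281767] = 0.0979449
  p_II = [0.367879] × [0.272532] = 0.100259
  p_III = [0.366158] × [0.26324] = 0.0963874
  p_IV = [0.139653] × [0.0551004] = 0.00769491
Weight by the priors:
  P(Z=I)·p_I = 0.13 × 0.0979449 = 0.0127328
  P(Z=II)·p_II = 0.09 × 0.100259 = 0.0090233
  P(Z=III)·p_III = 0.40 × 0.0963874 = 0.038555
  P(Z=IV)·p_IV = 0.38 × 0.00769491 = 0.00292407
Denominator: 0.0127328 + 0.0090233 + 0.038555 + 0.00292407 = 0.0632352
So the posterior for Group I is 0.0127328 / 0.0632352 ≈ 0.201.

0.201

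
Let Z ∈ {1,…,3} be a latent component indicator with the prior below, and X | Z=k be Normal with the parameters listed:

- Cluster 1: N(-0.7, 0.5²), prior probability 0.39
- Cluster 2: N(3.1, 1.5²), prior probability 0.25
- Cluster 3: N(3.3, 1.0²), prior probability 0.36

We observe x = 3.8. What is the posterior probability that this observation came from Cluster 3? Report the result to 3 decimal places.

0.680

Posterior ∝ prior × likelihood, so P(k | x) ∝ π_k f_k(x); normalise over all components.
Evaluate each component's likelihood at the observed value:
  f_1 = (1/(0.5·√(2π)))·exp(−(3.8−-0.7)²/(2·0.5²)) = 0.797885·exp(-40.50000) = 2.05595e-18
  f_2 = (1/(1.5·√(2π)))·exp(−(3.8−3.1)²/(2·1.5²)) = 0.265962·exp(-0.10889) = 0.238522
  f_3 = (1/(1.0·√(2π)))·exp(−(3.8−3.3)²/(2·1.0²)) = 0.398942·exp(-0.12500) = 0.352065
Unnormalised posteriors:
  π_1·f_1 = 0.39 × 2.05595e-18 = 8.01822e-19
  π_2·f_2 = 0.25 × 0.238522 = 0.0596306
  π_3·f_3 = 0.36 × 0.352065 = 0.126744
Sum: 8.01822e-19 + 0.0596306 + 0.126744 = 0.186374
P(Cluster 3 | data) = 0.126744 / 0.186374 ≈ 0.680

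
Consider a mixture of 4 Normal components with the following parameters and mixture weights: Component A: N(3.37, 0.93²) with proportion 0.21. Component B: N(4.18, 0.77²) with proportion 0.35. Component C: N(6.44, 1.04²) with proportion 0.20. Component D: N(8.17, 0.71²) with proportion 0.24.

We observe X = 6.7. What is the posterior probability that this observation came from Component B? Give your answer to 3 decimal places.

Apply Bayes' rule: the posterior for each component is proportional to its prior times its likelihood at x.
Component likelihoods at x = 6.7:
  L_A = 0.000705307
  L_B = 0.00244687
  L_C = 0.371796
  L_D = 0.0658897
Unnormalised posteriors:
  P(Z=A)·L_A = 0.21 × 0.000705307 = 0.000148114
  P(Z=B)·L_B = 0.35 × 0.00244687 = 0.000856404
  P(Z=C)·L_C = 0.20 × 0.371796 = 0.0743593
  P(Z=D)·L_D = 0.24 × 0.0658897 = 0.0158135
Marginal: 0.000148114 + 0.000856404 + 0.0743593 + 0.0158135 = 0.0911773
P(Component B | x) ≈ 0.009

0.009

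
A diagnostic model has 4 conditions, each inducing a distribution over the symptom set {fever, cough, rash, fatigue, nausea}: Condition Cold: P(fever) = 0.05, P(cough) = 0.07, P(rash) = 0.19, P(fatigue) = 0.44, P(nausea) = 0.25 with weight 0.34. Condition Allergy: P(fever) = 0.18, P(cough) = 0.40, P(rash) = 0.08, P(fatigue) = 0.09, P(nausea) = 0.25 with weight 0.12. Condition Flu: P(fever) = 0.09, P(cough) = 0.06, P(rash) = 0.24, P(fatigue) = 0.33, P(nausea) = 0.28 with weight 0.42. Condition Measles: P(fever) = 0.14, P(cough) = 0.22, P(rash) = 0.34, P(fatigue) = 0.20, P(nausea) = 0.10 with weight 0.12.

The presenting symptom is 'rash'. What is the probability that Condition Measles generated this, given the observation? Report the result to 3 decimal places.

0.189

Apply Bayes' rule: the posterior for each component is proportional to its prior times its likelihood at x.
Evaluate each component's likelihood at the observed value:
  L_Cold = 0.19
  L_Allergy = 0.08
  L_Flu = 0.24
  L_Measles = 0.34
Prior × likelihood for each component:
  w_Cold·L_Cold = 0.34 × 0.19 = 0.0646
  w_Allergy·L_Allergy = 0.12 × 0.08 = 0.0096
  w_Flu·L_Flu = 0.42 × 0.24 = 0.1008
  w_Measles·L_Measles = 0.12 × 0.34 = 0.0408
Marginal: 0.0646 + 0.0096 + 0.1008 + 0.0408 = 0.2158
P(Condition Measles | the observation) ≈ 0.189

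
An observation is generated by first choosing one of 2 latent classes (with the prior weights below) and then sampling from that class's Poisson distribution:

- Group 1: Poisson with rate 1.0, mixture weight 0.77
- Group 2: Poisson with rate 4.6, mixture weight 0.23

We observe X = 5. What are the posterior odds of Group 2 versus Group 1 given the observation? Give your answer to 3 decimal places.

16.810

The posterior odds equal the prior odds times the likelihood ratio: (w_i/w_j)·(f_i(x)/f_j(x)).
Poisson probabilities:
  f_1 = 0.00306566
  f_2 = 0.172526
0.0396809 / 0.00236056 ≈ 16.810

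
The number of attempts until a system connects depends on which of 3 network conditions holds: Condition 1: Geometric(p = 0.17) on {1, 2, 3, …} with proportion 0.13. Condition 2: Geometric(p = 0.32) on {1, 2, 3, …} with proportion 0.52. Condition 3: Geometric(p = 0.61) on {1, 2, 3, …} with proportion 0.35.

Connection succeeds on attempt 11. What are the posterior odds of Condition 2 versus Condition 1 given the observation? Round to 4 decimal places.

Only the two components matter; the odds are (w_i f_i(x)) / (w_j f_j(x)).
Component likelihoods at x = 11:
  f_1 = 0.17·(1−0.17)^10 = 0.17·0.15516 = 0.0263773
  f_2 = 0.32·(1−0.32)^10 = 0.32·0.0211392 = 0.00676455
  f_3 = 0.61·(1−0.61)^10 = 0.61·8.14041e-05 = 4.96565e-05
Posterior odds = (w_2·f_2) / (w_1·f_1) = (0.52·0.00676455) / (0.13·0.0263773) = 0.00351757 / 0.00342905 ≈ 1.0258

1.0258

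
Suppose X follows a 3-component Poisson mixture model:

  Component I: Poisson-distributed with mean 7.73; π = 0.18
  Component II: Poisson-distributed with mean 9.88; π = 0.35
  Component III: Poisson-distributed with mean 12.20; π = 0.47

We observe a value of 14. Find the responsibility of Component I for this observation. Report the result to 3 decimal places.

Posterior ∝ prior × likelihood, so P(k | x) ∝ π_k f_k(x); normalise over all components.
Component likelihoods at x = 14:
  L_I = e^(−7.73)·7.73^14/14! = 0.0137091
  L_II = e^(−9.88)·9.88^14/14! = 0.049586
  L_III = e^(−12.20)·12.20^14/14! = 0.0933763
Multiply by the mixture weights:
  π_I·L_I = 0.18 × 0.0137091 = 0.00246763
  π_II·L_II = 0.35 × 0.049586 = 0.0173551
  π_III·L_III = 0.47 × 0.0933763 = 0.0438869
Marginal: 0.00246763 + 0.0173551 + 0.0438869 = 0.0637096
P(Component I | the observation) = 0.00246763 / 0.0637096 ≈ 0.039

0.039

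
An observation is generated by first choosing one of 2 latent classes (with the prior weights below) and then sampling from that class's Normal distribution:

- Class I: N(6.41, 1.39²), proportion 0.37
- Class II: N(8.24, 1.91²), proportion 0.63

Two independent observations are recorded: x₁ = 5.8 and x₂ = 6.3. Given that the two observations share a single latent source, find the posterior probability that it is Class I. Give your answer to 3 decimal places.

0.792

By Bayes' theorem, P(k | x) = π_k f_k(x) / Σ_j π_j f_j(x).
Since both observations come from the same component, the likelihood for component k is f_k(x₁)·f_k(x₂).
  p_I = [(1/(1.39·√(2π)))·exp(−(5.8−6.41)²/(2·1.39²)) = 0.287009·exp(-0.09629) = 0.260661] × [0.286112] = 0.074578
  p_II = [(1/(1.91·√(2π)))·exp(−(5.8−8.24)²/(2·1.91²)) = 0.208870·exp(-0.81599) = 0.0923631] × [0.124697] = 0.0115174
Multiply by the mixture weights:
  π_I·p_I = 0.37 × 0.074578 = 0.0275939
  π_II·p_II = 0.63 × 0.0115174 = 0.00725593
Evidence: 0.0275939 + 0.00725593 = 0.0348498
P(Class I | x₁,x₂) = 0.0275939 / 0.0348498 ≈ 0.792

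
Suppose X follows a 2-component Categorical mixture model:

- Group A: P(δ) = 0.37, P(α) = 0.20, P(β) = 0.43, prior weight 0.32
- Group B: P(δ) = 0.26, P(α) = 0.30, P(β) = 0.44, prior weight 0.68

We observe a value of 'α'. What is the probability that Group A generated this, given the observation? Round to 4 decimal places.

The responsibility of component k is π_k f_k(x) divided by Σ_j π_j f_j(x).
Evaluate each component's likelihood at the observed value:
  f_A = P(α | comp) = 0.20
  f_B = P(α | comp) = 0.30
Weight by the priors:
  π_A·f_A = 0.32 × 0.2 = 0.064
  π_B·f_B = 0.68 × 0.3 = 0.204
Denominator: 0.064 + 0.204 = 0.268
P(Group A | 'α') ≈ 0.2388

0.2388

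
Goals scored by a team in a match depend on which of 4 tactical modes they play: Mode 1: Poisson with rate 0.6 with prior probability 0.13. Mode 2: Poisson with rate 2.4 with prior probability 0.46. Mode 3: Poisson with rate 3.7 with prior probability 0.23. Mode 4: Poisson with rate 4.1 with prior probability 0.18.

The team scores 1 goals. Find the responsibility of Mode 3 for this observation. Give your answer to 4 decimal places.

0.1194

Apply Bayes' rule: the posterior for each component is proportional to its prior times its likelihood at x.
Poisson probabilities:
  f_1 = 0.329287
  f_2 = 0.217723
  f_3 = 0.091477
  f_4 = 0.067948
Unnormalised posteriors:
  π_1·f_1 = 0.13 × 0.329287 = 0.0428073
  π_2·f_2 = 0.46 × 0.217723 = 0.100153
  π_3·f_3 = 0.23 × 0.091477 = 0.0210397
  π_4·f_4 = 0.18 × 0.067948 = 0.0122306
Normaliser: 0.0428073 + 0.100153 + 0.0210397 + 0.0122306 = 0.17623
Responsibility of Mode 3: 0.0210397 / 0.17623 ≈ 0.1194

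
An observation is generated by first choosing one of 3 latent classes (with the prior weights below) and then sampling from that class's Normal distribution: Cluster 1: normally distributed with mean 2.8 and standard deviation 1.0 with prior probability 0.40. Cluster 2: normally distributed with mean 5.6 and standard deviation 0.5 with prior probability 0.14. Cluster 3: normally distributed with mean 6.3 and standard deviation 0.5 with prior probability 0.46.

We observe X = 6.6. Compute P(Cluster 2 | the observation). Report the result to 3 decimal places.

0.047

P(component k | x) = π_k·f_k(x) / marginal(x), where marginal(x) = Σ_j π_j·f_j(x).
Component likelihoods at x = 6.6:
  f_1 = 0.000291947
  f_2 = 0.107982
  f_3 = 0.666449
Unnormalised posteriors:
  π_1·f_1 = 0.40 × 0.000291947 = 0.000116779
  π_2·f_2 = 0.14 × 0.107982 = 0.0151175
  π_3·f_3 = 0.46 × 0.666449 = 0.306567
Normaliser: 0.000116779 + 0.0151175 + 0.306567 = 0.321801
P(Cluster 2 | 6.6) = 0.0151175 / 0.321801 ≈ 0.047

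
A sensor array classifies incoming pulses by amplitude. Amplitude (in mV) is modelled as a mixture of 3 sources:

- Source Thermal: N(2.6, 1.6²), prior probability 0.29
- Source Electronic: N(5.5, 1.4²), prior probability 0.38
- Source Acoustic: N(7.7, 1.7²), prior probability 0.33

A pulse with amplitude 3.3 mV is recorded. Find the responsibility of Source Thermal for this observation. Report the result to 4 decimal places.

Posterior ∝ prior × likelihood, so P(k | x) ∝ π_k f_k(x); normalise over all components.
Normal densities:
  f_Thermal = (1/(1.6·√(2π)))·exp(−(3.3−2.6)²/(2·1.6²)) = 0.249339·exp(-0.09570) = 0.226583
  f_Electronic = (1/(1.4·√(2π)))·exp(−(3.3−5.5)²/(2·1.4²)) = 0.284959·exp(-1.23469) = 0.0829013
  f_Acoustic = (1/(1.7·√(2π)))·exp(−(3.3−7.7)²/(2·1.7²)) = 0.234672·exp(-3.34948) = 0.00823759
Unnormalised posteriors:
  π_Thermal·f_Thermal = 0.29 × 0.226583 = 0.065709
  π_Electronic·f_Electronic = 0.38 × 0.0829013 = 0.0315025
  π_Acoustic·f_Acoustic = 0.33 × 0.00823759 = 0.0027184
Denominator: 0.065709 + 0.0315025 + 0.0027184 = 0.0999299
P(Source Thermal | the observation) = 0.065709 / 0.0999299 ≈ 0.6576

0.6576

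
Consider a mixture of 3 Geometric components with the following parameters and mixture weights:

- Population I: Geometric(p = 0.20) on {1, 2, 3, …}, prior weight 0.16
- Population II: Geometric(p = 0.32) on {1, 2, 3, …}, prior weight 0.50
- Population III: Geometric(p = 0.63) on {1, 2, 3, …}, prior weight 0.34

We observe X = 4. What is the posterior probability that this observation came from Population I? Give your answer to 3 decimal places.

P(component k | x) = π_k·f_k(x) / marginal(x), where marginal(x) = Σ_j π_j·f_j(x).
Component likelihoods at x = 4:
  L_I = 0.20·(1−0.20)^3 = 0.20·0.512 = 0.1024
  L_II = 0.32·(1−0.32)^3 = 0.32·0.314432 = 0.100618
  L_III = 0.63·(1−0.63)^3 = 0.63·0.050653 = 0.0319114
Unnormalised posteriors:
  π_I·L_I = 0.16 × 0.1024 = 0.016384
  π_II·L_II = 0.50 × 0.100618 = 0.0503091
  π_III·L_III = 0.34 × 0.0319114 = 0.0108499
Denominator: 0.016384 + 0.0503091 + 0.0108499 = 0.077543
So the posterior for Population I is 0.016384 / 0.077543 ≈ 0.211.

0.211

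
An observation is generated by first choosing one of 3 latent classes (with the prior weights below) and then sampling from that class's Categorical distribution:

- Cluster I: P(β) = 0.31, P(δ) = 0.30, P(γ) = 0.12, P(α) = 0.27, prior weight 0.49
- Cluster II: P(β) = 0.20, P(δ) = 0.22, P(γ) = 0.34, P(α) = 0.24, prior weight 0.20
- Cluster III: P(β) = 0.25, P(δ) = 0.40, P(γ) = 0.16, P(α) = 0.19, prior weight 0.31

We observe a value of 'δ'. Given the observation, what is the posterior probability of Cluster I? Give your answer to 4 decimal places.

0.4667

P(component k | x) = π_k·f_k(x) / marginal(x), where marginal(x) = Σ_j π_j·f_j(x).
Component likelihoods at x = 'δ':
  p_I = 0.3
  p_II = 0.22
  p_III = 0.4
Multiply by the mixture weights:
  π_I·p_I = 0.49 × 0.3 = 0.147
  π_II·p_II = 0.20 × 0.22 = 0.044
  π_III·p_III = 0.31 × 0.4 = 0.124
Denominator: 0.147 + 0.044 + 0.124 = 0.315
P(Cluster I | 'δ') ≈ 0.4667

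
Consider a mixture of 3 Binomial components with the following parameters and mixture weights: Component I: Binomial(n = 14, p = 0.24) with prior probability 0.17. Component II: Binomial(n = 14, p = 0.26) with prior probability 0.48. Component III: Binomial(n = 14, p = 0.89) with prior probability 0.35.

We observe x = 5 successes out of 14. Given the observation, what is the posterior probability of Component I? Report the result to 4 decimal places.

0.2318

The responsibility of component k is π_k f_k(x) divided by Σ_j π_j f_j(x).
Component likelihoods at x = 5 successes out of 14:
  L_I = C(14,5)·0.24^5·0.76^9 = 2002·0.000796262·0.0845906 = 0.134847
  L_II = C(14,5)·0.26^5·0.74^9 = 2002·0.00118814·0.0665404 = 0.158276
  L_III = C(14,5)·0.89^5·0.11^9 = 2002·0.558406·2.35795e-09 = 2.63602e-06
Prior × likelihood for each component:
  π_I·L_I = 0.17 × 0.134847 = 0.0229241
  π_II·L_II = 0.48 × 0.158276 = 0.0759727
  π_III·L_III = 0.35 × 2.63602e-06 = 9.22606e-07
Denominator: 0.0229241 + 0.0759727 + 9.22606e-07 = 0.0988977
Responsibility of Component I: 0.0229241 / 0.0988977 ≈ 0.2318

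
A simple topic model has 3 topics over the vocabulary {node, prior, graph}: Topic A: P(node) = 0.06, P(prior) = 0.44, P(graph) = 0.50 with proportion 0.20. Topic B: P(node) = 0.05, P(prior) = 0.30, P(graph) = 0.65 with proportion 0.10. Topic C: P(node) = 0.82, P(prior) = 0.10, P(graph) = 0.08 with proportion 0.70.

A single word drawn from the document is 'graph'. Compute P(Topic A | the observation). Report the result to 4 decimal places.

P(component k | x) = P(Z=k)·f_k(x) / marginal(x), where marginal(x) = Σ_j P(Z=j)·f_j(x).
Categorical probabilities:
  L_A = P(graph | comp) = 0.50
  L_B = P(graph | comp) = 0.65
  L_C = P(graph | comp) = 0.08
Unnormalised posteriors:
  P(Z=A)·L_A = 0.20 × 0.5 = 0.1
  P(Z=B)·L_B = 0.10 × 0.65 = 0.065
  P(Z=C)·L_C = 0.70 × 0.08 = 0.056
Evidence: 0.1 + 0.065 + 0.056 = 0.221
Responsibility of Topic A: 0.1 / 0.221 ≈ 0.4525

0.4525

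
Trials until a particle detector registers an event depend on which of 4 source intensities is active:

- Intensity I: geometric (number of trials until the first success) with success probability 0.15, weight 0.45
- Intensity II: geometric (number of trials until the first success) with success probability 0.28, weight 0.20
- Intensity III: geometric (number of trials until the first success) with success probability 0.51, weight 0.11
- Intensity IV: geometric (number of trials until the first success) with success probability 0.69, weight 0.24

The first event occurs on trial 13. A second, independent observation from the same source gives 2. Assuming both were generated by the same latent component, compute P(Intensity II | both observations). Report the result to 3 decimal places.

The responsibility of component k is π_k f_k(x) divided by Σ_j π_j f_j(x).
Since both observations come from the same component, the likelihood for component k is f_k(x₁)·f_k(x₂).
  f_I = [0.15·(1−0.15)^12 = 0.15·0.142242 = 0.0213363] × [0.1275] = 0.00272037
  f_II = [0.28·(1−0.28)^12 = 0.28·0.0194084 = 0.00543435] × [0.2016] = 0.00109557
  f_III = [0.51·(1−0.51)^12 = 0.51·0.000191581 = 9.77064e-05] × [0.2499] = 2.44168e-05
  f_IV = [0.69·(1−0.69)^12 = 0.69·7.87663e-07 = 5.43487e-07] × [0.2139] = 1.16252e-07
Prior × likelihood for each component:
  π_I·f_I = 0.45 × 0.00272037 = 0.00122417
  π_II·f_II = 0.20 × 0.00109557 = 0.000219113
  π_III·f_III = 0.11 × 2.44168e-05 = 2.68585e-06
  π_IV·f_IV = 0.24 × 1.16252e-07 = 2.79005e-08
Normaliser: 0.00122417 + 0.000219113 + 2.68585e-06 + 2.79005e-08 = 0.001446
P(Intensity II | x₁,x₂) = 0.000219113 / 0.001446 ≈ 0.152

0.152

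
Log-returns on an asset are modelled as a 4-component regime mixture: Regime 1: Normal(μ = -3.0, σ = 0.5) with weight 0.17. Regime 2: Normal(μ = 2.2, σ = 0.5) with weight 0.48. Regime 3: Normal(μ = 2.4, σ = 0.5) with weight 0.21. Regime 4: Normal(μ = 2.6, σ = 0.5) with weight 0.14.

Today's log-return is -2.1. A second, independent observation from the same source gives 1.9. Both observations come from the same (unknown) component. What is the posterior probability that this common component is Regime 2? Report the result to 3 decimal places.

The responsibility of component k is P(Z=k) f_k(x) divided by Σ_j P(Z=j) f_j(x).
Since both observations come from the same component, the likelihood for component k is f_k(x₁)·f_k(x₂).
  p_1 = [0.1579] × [1.1146e-21] = 1.75996e-22
  p_2 = [6.94593e-17] × [0.666449] = 4.62911e-17
  p_3 = [2.05595e-18] × [0.483941] = 9.94962e-19
  p_4 = [5.18573e-20] × [0.299455] = 1.55289e-20
Multiply by the mixture weights:
  P(Z=1)·p_1 = 0.17 × 1.75996e-22 = 2.99193e-23
  P(Z=2)·p_2 = 0.48 × 4.62911e-17 = 2.22197e-17
  P(Z=3)·p_3 = 0.21 × 9.94962e-19 = 2.08942e-19
  P(Z=4)·p_4 = 0.14 × 1.55289e-20 = 2.17405e-21
Marginal: 2.99193e-23 + 2.22197e-17 + 2.08942e-19 + 2.17405e-21 = 2.24309e-17
So the posterior for Regime 2 is 2.22197e-17 / 2.24309e-17 ≈ 0.991.

0.991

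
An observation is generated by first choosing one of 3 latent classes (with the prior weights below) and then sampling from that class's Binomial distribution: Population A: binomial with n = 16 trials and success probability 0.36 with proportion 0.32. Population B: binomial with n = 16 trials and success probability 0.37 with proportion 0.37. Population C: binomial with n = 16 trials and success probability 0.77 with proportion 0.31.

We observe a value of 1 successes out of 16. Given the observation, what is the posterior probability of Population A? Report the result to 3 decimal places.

0.516

Apply Bayes' rule: the posterior for each component is proportional to its prior times its likelihood at x.
Evaluate each component's likelihood at the observed value:
  f_A = C(16,1)·0.36^1·0.64^15 = 16·0.36·0.00123794 = 0.00713053
  f_B = C(16,1)·0.37^1·0.63^15 = 16·0.37·0.000977481 = 0.00578669
  f_C = C(16,1)·0.77^1·0.23^15 = 16·0.77·2.66635e-10 = 3.28495e-09
Weight by the priors:
  w_A·f_A = 0.32 × 0.00713053 = 0.00228177
  w_B·f_B = 0.37 × 0.00578669 = 0.00214107
  w_C·f_C = 0.31 × 3.28495e-09 = 1.01833e-09
Evidence: 0.00228177 + 0.00214107 + 1.01833e-09 = 0.00442285
So the posterior for Population A is 0.00228177 / 0.00442285 ≈ 0.516.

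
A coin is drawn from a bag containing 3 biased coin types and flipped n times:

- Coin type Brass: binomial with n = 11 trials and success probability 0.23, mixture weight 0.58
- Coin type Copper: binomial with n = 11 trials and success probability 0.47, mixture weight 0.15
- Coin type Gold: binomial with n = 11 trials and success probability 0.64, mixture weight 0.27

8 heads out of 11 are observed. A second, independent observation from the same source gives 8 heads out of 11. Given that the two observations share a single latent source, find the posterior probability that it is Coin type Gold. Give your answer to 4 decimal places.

0.9611

Apply Bayes' rule: the posterior for each component is proportional to its prior times its likelihood at x.
Since both observations come from the same component, the likelihood for component k is f_k(x₁)·f_k(x₂).
  L_Brass = [C(11,8)·0.23^8·0.77^3 = 165·7.8311e-06·0.456533 = 0.000589901] × [0.000589901] = 3.47983e-07
  L_Copper = [C(11,8)·0.47^8·0.53^3 = 165·0.00238113·0.148877 = 0.0584917] × [0.0584917] = 0.00342128
  L_Gold = [C(11,8)·0.64^8·0.36^3 = 165·0.0281475·0.046656 = 0.216686] × [0.216686] = 0.0469529
Unnormalised posteriors:
  π_Brass·L_Brass = 0.58 × 3.47983e-07 = 2.0183e-07
  π_Copper·L_Copper = 0.15 × 0.00342128 = 0.000513192
  π_Gold·L_Gold = 0.27 × 0.0469529 = 0.0126773
Denominator: 2.0183e-07 + 0.000513192 + 0.0126773 = 0.0131907
P(Coin type Gold | x₁,x₂) ≈ 0.9611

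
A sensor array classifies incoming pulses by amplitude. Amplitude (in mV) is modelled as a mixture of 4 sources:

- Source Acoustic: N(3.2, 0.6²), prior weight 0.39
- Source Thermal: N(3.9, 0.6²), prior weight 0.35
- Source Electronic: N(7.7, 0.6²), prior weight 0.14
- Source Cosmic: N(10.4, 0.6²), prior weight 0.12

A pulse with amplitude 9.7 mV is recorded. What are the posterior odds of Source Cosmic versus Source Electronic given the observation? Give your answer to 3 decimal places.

Since P(k|x) ∝ π_k f_k(x), the posterior odds are π_i f_i(x) / (π_j f_j(x)).
Normal densities:
  p_Acoustic = 2.1783e-26
  p_Thermal = 3.4006e-21
  p_Electronic = 0.00257046
  p_Cosmic = 0.336664
0.0403997 / 0.000359865 ≈ 112.264

112.264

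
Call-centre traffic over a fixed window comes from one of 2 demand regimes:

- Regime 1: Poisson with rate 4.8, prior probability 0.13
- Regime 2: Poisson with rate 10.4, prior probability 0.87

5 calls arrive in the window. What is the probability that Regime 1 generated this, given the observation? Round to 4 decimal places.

0.4584

Apply Bayes' rule: the posterior for each component is proportional to its prior times its likelihood at x.
Poisson probabilities:
  f_1 = e^(−4.8)·4.8^5/5! = 0.174748
  f_2 = e^(−10.4)·10.4^5/5! = 0.0308548
Weight by the priors:
  P(Z=1)·f_1 = 0.13 × 0.174748 = 0.0227172
  P(Z=2)·f_2 = 0.87 × 0.0308548 = 0.0268437
Denominator: 0.0227172 + 0.0268437 = 0.0495609
So the posterior for Regime 1 is 0.0227172 / 0.0495609 ≈ 0.4584.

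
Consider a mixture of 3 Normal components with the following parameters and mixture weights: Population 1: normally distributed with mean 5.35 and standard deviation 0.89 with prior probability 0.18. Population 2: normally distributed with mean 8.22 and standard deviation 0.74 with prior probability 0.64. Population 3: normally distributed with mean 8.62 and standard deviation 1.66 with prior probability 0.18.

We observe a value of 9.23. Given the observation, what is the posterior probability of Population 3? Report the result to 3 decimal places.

0.229

P(component k | x) = P(Z=k)·f_k(x) / marginal(x), where marginal(x) = Σ_j P(Z=j)·f_j(x).
Evaluate each component's likelihood at the observed value:
  f_1 = 3.34571e-05
  f_2 = 0.212405
  f_3 = 0.224636
Unnormalised posteriors:
  P(Z=1)·f_1 = 0.18 × 3.34571e-05 = 6.02229e-06
  P(Z=2)·f_2 = 0.64 × 0.212405 = 0.135939
  P(Z=3)·f_3 = 0.18 × 0.224636 = 0.0404345
Denominator: 6.02229e-06 + 0.135939 + 0.0404345 = 0.17638
Responsibility of Population 3: 0.0404345 / 0.17638 ≈ 0.229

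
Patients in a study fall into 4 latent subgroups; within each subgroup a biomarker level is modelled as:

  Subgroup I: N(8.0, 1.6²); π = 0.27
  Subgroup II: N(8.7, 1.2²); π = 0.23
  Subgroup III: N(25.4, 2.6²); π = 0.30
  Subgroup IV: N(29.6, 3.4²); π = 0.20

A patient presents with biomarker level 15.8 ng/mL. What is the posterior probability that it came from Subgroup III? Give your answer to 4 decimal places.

0.8831

P(component k | x) = π_k·f_k(x) / marginal(x), where marginal(x) = Σ_j π_j·f_j(x).
Component likelihoods at x = 15.8 ng/mL:
  L_I = 1.72246e-06
  L_II = 8.31893e-09
  L_III = 0.000168089
  L_IV = 3.10554e-05
Weight by the priors:
  π_I·L_I = 0.27 × 1.72246e-06 = 4.65065e-07
  π_II·L_II = 0.23 × 8.31893e-09 = 1.91335e-09
  π_III·L_III = 0.30 × 0.000168089 = 5.04266e-05
  π_IV·L_IV = 0.20 × 3.10554e-05 = 6.21108e-06
Marginal: 4.65065e-07 + 1.91335e-09 + 5.04266e-05 + 6.21108e-06 = 5.71047e-05
So the posterior for Subgroup III is 5.04266e-05 / 5.71047e-05 ≈ 0.8831.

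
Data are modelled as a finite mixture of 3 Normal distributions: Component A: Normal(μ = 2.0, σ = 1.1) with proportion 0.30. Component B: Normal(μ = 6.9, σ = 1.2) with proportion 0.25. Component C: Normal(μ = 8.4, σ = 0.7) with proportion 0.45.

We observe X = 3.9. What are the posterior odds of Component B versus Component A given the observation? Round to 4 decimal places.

0.1492

The posterior odds equal the prior odds times the likelihood ratio: (w_i/w_j)·(f_i(x)/f_j(x)).
Evaluate each component's likelihood at the observed value:
  f_A = 0.0815952
  f_B = 0.0146069
  f_C = 6.0516e-10
Posterior odds = (w_B·f_B) / (w_A·f_A) = (0.25·0.0146069) / (0.30·0.0815952) = 0.00365173 / 0.0244786 ≈ 0.1492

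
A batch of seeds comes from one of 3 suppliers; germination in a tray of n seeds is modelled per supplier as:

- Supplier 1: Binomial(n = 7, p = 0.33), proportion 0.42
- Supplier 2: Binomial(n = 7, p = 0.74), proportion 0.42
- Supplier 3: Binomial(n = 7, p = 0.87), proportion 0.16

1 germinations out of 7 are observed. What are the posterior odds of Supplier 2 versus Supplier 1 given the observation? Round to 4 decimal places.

Only the two components matter; the odds are (w_i f_i(x)) / (w_j f_j(x)).
Evaluate each component's likelihood at the observed value:
  p_1 = C(7,1)·0.33^1·0.67^6 = 7·0.33·0.0904584 = 0.208959
  p_2 = C(7,1)·0.74^1·0.26^6 = 7·0.74·0.000308916 = 0.00160018
  p_3 = C(7,1)·0.87^1·0.13^6 = 7·0.87·4.82681e-06 = 2.93953e-05
Posterior odds = (w_2·p_2) / (w_1·p_1) = (0.42·0.00160018) / (0.42·0.208959) = 0.000672077 / 0.0877627 ≈ 0.0077

0.0077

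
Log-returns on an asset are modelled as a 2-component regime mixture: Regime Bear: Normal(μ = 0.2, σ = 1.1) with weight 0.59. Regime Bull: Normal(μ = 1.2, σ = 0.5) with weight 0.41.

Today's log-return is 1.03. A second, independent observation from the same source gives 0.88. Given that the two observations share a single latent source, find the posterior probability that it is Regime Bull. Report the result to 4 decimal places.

0.8063

By Bayes' theorem, P(k | x) = π_k f_k(x) / Σ_j π_j f_j(x).
Since both observations come from the same component, the likelihood for component k is f_k(x₁)·f_k(x₂).
  f_Bear = [0.272827] × [0.299595] = 0.0817376
  f_Bull = [0.753074] × [0.650125] = 0.489592
Unnormalised posteriors:
  π_Bear·f_Bear = 0.59 × 0.0817376 = 0.0482252
  π_Bull·f_Bull = 0.41 × 0.489592 = 0.200733
Evidence: 0.0482252 + 0.200733 = 0.248958
P(Regime Bull | x₁,x₂) = 0.200733 / 0.248958 ≈ 0.8063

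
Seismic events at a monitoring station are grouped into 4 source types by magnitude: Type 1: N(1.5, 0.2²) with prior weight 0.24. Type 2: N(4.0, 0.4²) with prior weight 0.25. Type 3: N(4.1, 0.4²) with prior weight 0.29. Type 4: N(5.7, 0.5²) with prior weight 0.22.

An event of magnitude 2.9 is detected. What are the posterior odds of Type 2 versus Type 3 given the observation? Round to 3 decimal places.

Only the two components matter; the odds are (π_i f_i(x)) / (π_j f_j(x)).
Normal densities:
  L_1 = (1/(0.2·√(2π)))·exp(−(2.9−1.5)²/(2·0.2²)) = 1.994711·exp(-24.50000) = 4.56736e-11
  L_2 = (1/(0.4·√(2π)))·exp(−(2.9−4.0)²/(2·0.4²)) = 0.997356·exp(-3.78125) = 0.0227339
  L_3 = (1/(0.4·√(2π)))·exp(−(2.9−4.1)²/(2·0.4²)) = 0.997356·exp(-4.50000) = 0.0110796
  L_4 = (1/(0.5·√(2π)))·exp(−(2.9−5.7)²/(2·0.5²)) = 0.797885·exp(-15.68000) = 1.23652e-07
Posterior odds = (π_2·L_2) / (π_3·L_3) = (0.25·0.0227339) / (0.29·0.0110796) = 0.00568348 / 0.00321309 ≈ 1.769

1.769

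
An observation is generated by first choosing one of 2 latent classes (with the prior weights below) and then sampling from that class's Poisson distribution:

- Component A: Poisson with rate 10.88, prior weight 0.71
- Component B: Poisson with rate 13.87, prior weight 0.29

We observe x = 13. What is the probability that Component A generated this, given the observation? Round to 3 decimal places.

P(component k | x) = w_k·f_k(x) / marginal(x), where marginal(x) = Σ_j w_j·f_j(x).
Poisson probabilities:
  p_A = 0.0905256
  p_B = 0.106918
Multiply by the mixture weights:
  w_A·p_A = 0.71 × 0.0905256 = 0.0642732
  w_B·p_B = 0.29 × 0.106918 = 0.0310061
Normaliser: 0.0642732 + 0.0310061 = 0.0952793
P(Component A | x) = 0.0642732 / 0.0952793 ≈ 0.675

0.675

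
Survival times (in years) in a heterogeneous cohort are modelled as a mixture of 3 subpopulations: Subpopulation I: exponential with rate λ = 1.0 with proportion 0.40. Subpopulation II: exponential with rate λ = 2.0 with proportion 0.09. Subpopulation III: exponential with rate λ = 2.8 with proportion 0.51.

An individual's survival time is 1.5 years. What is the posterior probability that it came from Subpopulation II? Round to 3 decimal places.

0.075

Posterior ∝ prior × likelihood, so P(k | x) ∝ π_k f_k(x); normalise over all components.
Evaluate each component's likelihood at the observed value:
  L_I = 0.22313
  L_II = 0.0995741
  L_III = 0.0419876
Prior × likelihood for each component:
  π_I·L_I = 0.40 × 0.22313 = 0.0892521
  π_II·L_II = 0.09 × 0.0995741 = 0.00896167
  π_III·L_III = 0.51 × 0.0419876 = 0.0214137
Denominator: 0.0892521 + 0.00896167 + 0.0214137 = 0.119627
P(Subpopulation II | the observation) ≈ 0.075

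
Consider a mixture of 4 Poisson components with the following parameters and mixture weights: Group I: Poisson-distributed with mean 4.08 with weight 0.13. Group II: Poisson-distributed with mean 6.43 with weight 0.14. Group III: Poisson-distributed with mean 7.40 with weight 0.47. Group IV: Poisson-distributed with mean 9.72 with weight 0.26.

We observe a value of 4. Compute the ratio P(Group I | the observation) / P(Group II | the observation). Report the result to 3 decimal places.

Only the two components matter; the odds are (π_i f_i(x)) / (π_j f_j(x)).
Poisson probabilities:
  f_I = e^(−4.08)·4.08^4/4! = 0.195213
  f_II = e^(−6.43)·6.43^4/4! = 0.114847
  f_III = e^(−7.40)·7.40^4/4! = 0.0763724
  f_IV = e^(−9.72)·9.72^4/4! = 0.0223415
Odds = (0.13/0.14) × (0.195213/0.114847) = 0.928571 × 1.69976 ≈ 1.578

1.578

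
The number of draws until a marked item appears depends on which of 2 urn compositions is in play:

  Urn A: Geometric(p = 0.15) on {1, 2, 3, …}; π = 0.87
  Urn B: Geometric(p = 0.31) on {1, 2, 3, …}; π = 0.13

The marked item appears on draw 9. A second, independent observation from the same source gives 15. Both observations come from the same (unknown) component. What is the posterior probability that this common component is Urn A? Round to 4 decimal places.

By Bayes' theorem, P(k | x) = P(Z=k) f_k(x) / Σ_j P(Z=j) f_j(x).
Since both observations come from the same component, the likelihood for component k is f_k(x₁)·f_k(x₂).
  f_A = [0.15·(1−0.15)^8 = 0.15·0.272491 = 0.0408736] × [0.0154155] = 0.000630085
  f_B = [0.31·(1−0.31)^8 = 0.31·0.0513798 = 0.0159277] × [0.00171889] = 2.73781e-05
Prior × likelihood for each component:
  P(Z=A)·f_A = 0.87 × 0.000630085 = 0.000548174
  P(Z=B)·f_B = 0.13 × 2.73781e-05 = 3.55915e-06
Normaliser: 0.000548174 + 3.55915e-06 = 0.000551733
P(Urn A | data) = 0.000548174 / 0.000551733 ≈ 0.9935

0.9935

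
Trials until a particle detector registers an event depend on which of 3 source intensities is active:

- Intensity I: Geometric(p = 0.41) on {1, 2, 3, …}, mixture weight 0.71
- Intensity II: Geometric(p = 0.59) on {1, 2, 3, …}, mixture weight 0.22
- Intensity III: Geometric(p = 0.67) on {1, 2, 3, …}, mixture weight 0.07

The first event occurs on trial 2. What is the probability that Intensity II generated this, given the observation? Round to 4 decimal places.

Posterior ∝ prior × likelihood, so P(k | x) ∝ w_k f_k(x); normalise over all components.
Geometric probabilities:
  p_I = 0.2419
  p_II = 0.2419
  p_III = 0.2211
Multiply by the mixture weights:
  w_I·p_I = 0.71 × 0.2419 = 0.171749
  w_II·p_II = 0.22 × 0.2419 = 0.053218
  w_III·p_III = 0.07 × 0.2211 = 0.015477
Denominator: 0.171749 + 0.053218 + 0.015477 = 0.240444
So the posterior for Intensity II is 0.053218 / 0.240444 ≈ 0.2213.

0.2213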